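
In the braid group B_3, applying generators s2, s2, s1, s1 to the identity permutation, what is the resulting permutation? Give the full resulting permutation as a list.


Starting with identity [1, 2, 3].
Apply generators in sequence:
  After s2: [1, 3, 2]
  After s2: [1, 2, 3]
  After s1: [2, 1, 3]
  After s1: [1, 2, 3]
Final permutation: [1, 2, 3]

[1, 2, 3]


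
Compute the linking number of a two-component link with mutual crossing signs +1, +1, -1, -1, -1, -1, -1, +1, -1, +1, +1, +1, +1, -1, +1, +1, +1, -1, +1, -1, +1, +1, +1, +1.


Step 1: Count positive crossings: 15
Step 2: Count negative crossings: 9
Step 3: Sum of signs = 15 - 9 = 6
Step 4: Linking number = sum/2 = 6/2 = 3

3


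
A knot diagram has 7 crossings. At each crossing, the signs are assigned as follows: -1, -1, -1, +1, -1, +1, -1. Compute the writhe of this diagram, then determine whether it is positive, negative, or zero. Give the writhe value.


Step 1: Count positive crossings (+1).
Positive crossings: 2
Step 2: Count negative crossings (-1).
Negative crossings: 5
Step 3: Writhe = (positive) - (negative)
w = 2 - 5 = -3
Step 4: |w| = 3, and w is negative

-3


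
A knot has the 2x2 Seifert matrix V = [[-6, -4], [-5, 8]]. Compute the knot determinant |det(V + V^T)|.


Step 1: Form V + V^T where V = [[-6, -4], [-5, 8]]
  V^T = [[-6, -5], [-4, 8]]
  V + V^T = [[-12, -9], [-9, 16]]
Step 2: det(V + V^T) = (-12)*16 - (-9)*(-9)
  = -192 - 81 = -273
Step 3: Knot determinant = |det(V + V^T)| = |-273| = 273

273


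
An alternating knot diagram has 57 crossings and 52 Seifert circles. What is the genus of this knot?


For alternating knots, g = (c - s + 1)/2.
= (57 - 52 + 1)/2
= 6/2 = 3

3


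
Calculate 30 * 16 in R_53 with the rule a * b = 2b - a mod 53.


30 * 16 = 2*16 - 30 mod 53
= 32 - 30 mod 53
= 2 mod 53 = 2

2


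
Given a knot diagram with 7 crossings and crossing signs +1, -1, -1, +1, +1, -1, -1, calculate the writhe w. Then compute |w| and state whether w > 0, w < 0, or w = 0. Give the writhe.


Step 1: Count positive crossings (+1).
Positive crossings: 3
Step 2: Count negative crossings (-1).
Negative crossings: 4
Step 3: Writhe = (positive) - (negative)
w = 3 - 4 = -1
Step 4: |w| = 1, and w is negative

-1


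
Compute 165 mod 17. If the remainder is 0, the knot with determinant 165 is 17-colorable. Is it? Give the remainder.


Step 1: A knot is p-colorable if and only if p divides its determinant.
Step 2: Compute 165 mod 17.
165 = 9 * 17 + 12
Step 3: 165 mod 17 = 12
Step 4: The knot is 17-colorable: no

12


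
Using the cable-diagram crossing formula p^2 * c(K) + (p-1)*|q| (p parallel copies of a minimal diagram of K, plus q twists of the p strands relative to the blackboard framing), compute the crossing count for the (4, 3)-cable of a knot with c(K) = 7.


Step 1: Each of the c(K) crossings of the companion diagram becomes p*p = p^2 crossings among the p parallel strands, and each of the |q| twists s_1 s_2 ... s_(p-1) adds (p-1) crossings.
  Crossings = p^2 * c(K) + (p-1)*|q|
Step 2: = 4^2 * 7 + (4-1)*3
Step 3: = 16*7 + 3*3
Step 4: = 112 + 9 = 121

121


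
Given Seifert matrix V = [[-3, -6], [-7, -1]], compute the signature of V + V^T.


Step 1: V + V^T = [[-6, -13], [-13, -2]]
Step 2: trace = -8, det = -157
Step 3: Discriminant = (-8)^2 - 4*(-157) = 692
Step 4: Eigenvalues: 9.15295, -17.1529
Step 5: Signature = (# positive eigenvalues) - (# negative eigenvalues) = 0

0


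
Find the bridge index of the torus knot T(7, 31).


The bridge number of T(p,q) is min(p,q).
min(7, 31) = 7

7


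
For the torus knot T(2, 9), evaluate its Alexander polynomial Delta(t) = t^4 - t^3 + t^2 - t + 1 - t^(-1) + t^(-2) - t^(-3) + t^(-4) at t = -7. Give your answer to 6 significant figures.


Substituting t = -7 into Delta(t) = t^4 - t^3 + t^2 - t + 1 - t^(-1) + t^(-2) - t^(-3) + t^(-4):
Term values: (2401) + (343) + (49) + (7) + (1) + (0.142857) + (0.0204082) + (0.00291545) + (0.000416493)
Sum = 2801.166597
Rounded to 6 significant figures: 2801.17

2801.17


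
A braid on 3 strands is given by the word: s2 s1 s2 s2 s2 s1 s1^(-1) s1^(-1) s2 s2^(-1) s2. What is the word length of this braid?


The word length counts the number of generators (including inverses).
Listing each generator: s2, s1, s2, s2, s2, s1, s1^(-1), s1^(-1), s2, s2^(-1), s2
There are 11 generators in this braid word.

11


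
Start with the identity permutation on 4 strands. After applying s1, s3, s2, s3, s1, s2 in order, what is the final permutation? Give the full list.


Starting with identity [1, 2, 3, 4].
Apply generators in sequence:
  After s1: [2, 1, 3, 4]
  After s3: [2, 1, 4, 3]
  After s2: [2, 4, 1, 3]
  After s3: [2, 4, 3, 1]
  After s1: [4, 2, 3, 1]
  After s2: [4, 3, 2, 1]
Final permutation: [4, 3, 2, 1]

[4, 3, 2, 1]


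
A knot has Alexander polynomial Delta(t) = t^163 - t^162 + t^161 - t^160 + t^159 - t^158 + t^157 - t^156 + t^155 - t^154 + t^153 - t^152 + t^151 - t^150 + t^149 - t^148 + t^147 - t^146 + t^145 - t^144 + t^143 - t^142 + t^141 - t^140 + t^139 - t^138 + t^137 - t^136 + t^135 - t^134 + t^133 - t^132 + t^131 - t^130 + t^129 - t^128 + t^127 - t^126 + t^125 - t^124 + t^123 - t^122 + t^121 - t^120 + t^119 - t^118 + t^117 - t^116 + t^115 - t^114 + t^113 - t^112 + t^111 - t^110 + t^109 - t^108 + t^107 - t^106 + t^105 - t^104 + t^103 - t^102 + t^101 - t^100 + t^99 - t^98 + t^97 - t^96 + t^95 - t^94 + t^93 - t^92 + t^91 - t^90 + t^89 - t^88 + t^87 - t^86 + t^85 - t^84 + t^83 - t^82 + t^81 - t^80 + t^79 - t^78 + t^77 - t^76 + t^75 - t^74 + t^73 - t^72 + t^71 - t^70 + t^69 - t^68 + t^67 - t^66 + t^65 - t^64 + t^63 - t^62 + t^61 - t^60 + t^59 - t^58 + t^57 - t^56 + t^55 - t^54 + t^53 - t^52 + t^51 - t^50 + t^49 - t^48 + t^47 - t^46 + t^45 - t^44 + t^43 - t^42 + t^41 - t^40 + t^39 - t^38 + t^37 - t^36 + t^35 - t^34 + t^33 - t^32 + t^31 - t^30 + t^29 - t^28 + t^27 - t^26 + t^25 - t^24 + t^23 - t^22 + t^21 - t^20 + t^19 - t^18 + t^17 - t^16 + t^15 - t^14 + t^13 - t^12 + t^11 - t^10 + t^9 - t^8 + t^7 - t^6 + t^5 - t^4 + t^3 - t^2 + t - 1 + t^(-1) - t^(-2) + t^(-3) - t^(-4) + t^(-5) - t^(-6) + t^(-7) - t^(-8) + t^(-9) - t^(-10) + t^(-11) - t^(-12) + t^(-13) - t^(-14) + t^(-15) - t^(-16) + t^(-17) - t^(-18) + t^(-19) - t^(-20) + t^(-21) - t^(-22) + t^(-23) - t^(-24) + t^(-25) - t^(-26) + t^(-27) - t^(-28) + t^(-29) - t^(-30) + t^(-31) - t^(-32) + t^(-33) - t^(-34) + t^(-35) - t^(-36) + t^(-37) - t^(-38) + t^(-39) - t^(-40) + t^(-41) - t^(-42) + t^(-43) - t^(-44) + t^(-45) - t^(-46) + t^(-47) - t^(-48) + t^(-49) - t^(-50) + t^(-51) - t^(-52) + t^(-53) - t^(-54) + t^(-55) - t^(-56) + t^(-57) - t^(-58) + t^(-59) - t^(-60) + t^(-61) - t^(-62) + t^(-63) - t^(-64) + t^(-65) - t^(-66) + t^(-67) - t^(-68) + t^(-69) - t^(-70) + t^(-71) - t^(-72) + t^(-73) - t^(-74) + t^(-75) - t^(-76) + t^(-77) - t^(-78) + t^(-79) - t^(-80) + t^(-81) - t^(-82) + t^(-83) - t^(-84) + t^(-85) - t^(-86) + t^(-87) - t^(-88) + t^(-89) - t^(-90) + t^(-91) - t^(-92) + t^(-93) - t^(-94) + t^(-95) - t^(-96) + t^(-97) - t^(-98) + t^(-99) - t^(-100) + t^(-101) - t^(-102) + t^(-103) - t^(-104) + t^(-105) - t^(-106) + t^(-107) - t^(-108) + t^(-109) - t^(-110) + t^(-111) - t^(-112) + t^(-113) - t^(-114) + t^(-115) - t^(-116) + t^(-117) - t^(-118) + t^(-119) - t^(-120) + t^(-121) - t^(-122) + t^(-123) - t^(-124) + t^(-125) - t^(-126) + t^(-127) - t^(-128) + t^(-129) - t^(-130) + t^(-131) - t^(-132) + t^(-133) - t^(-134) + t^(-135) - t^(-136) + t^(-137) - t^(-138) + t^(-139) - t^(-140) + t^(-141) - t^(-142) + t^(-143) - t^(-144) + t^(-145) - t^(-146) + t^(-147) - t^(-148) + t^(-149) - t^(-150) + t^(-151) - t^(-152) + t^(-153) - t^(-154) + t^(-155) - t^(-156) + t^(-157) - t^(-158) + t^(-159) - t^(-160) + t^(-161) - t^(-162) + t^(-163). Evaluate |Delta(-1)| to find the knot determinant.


Step 1: The polynomial has 327 terms with alternating signs, exponents from 163 down to -163.
Step 2: Substitute t = -1. The i-th term has coefficient (-1)^i and exponent (m-i),
  so its value is (-1)^i * (-1)^(m-i) = (-1)^m = -1 for every i.
Step 3: All 327 terms equal -1, so Delta(-1) = 327 * (-1) = -327
Step 4: |Delta(-1)| = 327

327


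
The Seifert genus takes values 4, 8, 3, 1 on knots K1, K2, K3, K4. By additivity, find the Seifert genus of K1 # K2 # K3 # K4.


The Seifert genus is additive under connected sum.
Seifert genus(K1 # K2 # K3 # K4) = (4) + (8) + (3) + (1)
= 16

16


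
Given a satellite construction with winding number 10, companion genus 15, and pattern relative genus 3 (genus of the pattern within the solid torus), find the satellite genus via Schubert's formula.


Schubert: g(satellite) = g_rel(pattern) + |winding| * g(companion),
where g_rel(pattern) is the genus of the pattern relative to the solid torus.
= 3 + 10 * 15
= 3 + 150 = 153

153


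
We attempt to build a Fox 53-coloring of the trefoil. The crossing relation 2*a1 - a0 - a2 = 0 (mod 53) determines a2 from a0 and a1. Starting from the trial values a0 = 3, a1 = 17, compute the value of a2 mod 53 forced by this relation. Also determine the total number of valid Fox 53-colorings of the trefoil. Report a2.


Step 1: Apply the given crossing relation 2*a1 - a0 - a2 = 0 (mod 53).
  a2 = 2*a1 - a0 mod 53
  a2 = 2*17 - 3 mod 53
  a2 = 34 - 3 mod 53
  a2 = 31 mod 53 = 31
Step 2: The trefoil has determinant 3.
  Number of Fox p-colorings (p prime) is p^2 if p = 3, else p.
  Since 53 does not divide 3, only trivial (constant) colorings exist.
  (So the trial a0 = 3, a1 = 17 with a0 != a1 does NOT extend to a valid coloring of the whole trefoil: the other two crossing relations require 3*(a1 - a0) = 0 (mod 53), which fails.)
  Total colorings = 53
Step 3: a2 = 31, total Fox 53-colorings = 53

31


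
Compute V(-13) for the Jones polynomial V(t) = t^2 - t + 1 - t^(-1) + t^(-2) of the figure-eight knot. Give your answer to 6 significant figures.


Substituting t = -13 into V(t) = t^2 - t + 1 - t^(-1) + t^(-2):
  (+)t^(2) = 169
  (-)t^(1) = 13
  (+)t^(0) = 1
  (-)t^(-1) = 0.0769231
  (+)t^(-2) = 0.00591716
Sum = (169) + (13) + (1) + (0.0769231) + (0.00591716)
= 183.0828402
Rounded to 6 significant figures: 183.083

183.083


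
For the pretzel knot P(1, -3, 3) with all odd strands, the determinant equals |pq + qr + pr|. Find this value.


Step 1: Compute pq + qr + pr.
pq = 1*(-3) = -3
qr = (-3)*3 = -9
pr = 1*3 = 3
pq + qr + pr = -3 + (-9) + 3 = -9
Step 2: Take absolute value.
det(P(1,-3,3)) = |-9| = 9

9


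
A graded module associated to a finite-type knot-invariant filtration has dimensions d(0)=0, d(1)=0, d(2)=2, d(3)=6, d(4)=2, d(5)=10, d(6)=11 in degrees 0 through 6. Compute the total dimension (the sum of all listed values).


Total dimension = d(0) + d(1) + ... + d(6)
= 0 + 0 + 2 + 6 + 2 + 10 + 11
= 31

31


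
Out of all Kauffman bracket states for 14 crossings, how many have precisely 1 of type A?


We choose which 1 of 14 crossings get A-smoothings.
C(14, 1) = 14! / (1! * 13!)
= 14

14


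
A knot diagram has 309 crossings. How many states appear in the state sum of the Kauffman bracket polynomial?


Each crossing contributes 2 choices (A-smoothing or B-smoothing).
Total states = 2^309 = 1042962419883256876169444192465601618458351817556959360325703910069443225478828393565899456512

1042962419883256876169444192465601618458351817556959360325703910069443225478828393565899456512


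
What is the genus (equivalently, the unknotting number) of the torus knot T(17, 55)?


For a torus knot T(p,q), both the unknotting number and genus equal (p-1)(q-1)/2.
= (17-1)(55-1)/2
= 16*54/2
= 864/2 = 432

432


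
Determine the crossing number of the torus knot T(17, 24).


For a torus knot T(p, q) with gcd(p,q)=1,
the crossing number is min(p*(q-1), q*(p-1)).
p*(q-1) = 17*23 = 391
q*(p-1) = 24*16 = 384
min(391, 384) = 384

384


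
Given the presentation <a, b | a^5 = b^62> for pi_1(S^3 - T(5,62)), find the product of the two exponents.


The relation is a^5 = b^62.
Product of exponents = 5 * 62
= 310

310


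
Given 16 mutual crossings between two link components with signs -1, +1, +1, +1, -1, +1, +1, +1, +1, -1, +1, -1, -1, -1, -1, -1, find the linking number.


Step 1: Count positive crossings: 8
Step 2: Count negative crossings: 8
Step 3: Sum of signs = 8 - 8 = 0
Step 4: Linking number = sum/2 = 0/2 = 0

0


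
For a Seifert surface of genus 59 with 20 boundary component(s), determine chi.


chi = 2 - 2g - b
= 2 - 2*59 - 20
= 2 - 118 - 20 = -136

-136


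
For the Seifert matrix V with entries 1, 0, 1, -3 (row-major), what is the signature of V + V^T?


Step 1: V + V^T = [[2, 1], [1, -6]]
Step 2: trace = -4, det = -13
Step 3: Discriminant = (-4)^2 - 4*(-13) = 68
Step 4: Eigenvalues: 2.12311, -6.12311
Step 5: Signature = (# positive eigenvalues) - (# negative eigenvalues) = 0

0


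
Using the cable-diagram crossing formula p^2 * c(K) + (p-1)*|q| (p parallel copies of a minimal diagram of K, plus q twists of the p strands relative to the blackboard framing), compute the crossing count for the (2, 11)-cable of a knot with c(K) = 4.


Step 1: Each of the c(K) crossings of the companion diagram becomes p*p = p^2 crossings among the p parallel strands, and each of the |q| twists s_1 s_2 ... s_(p-1) adds (p-1) crossings.
  Crossings = p^2 * c(K) + (p-1)*|q|
Step 2: = 2^2 * 4 + (2-1)*11
Step 3: = 4*4 + 1*11
Step 4: = 16 + 11 = 27

27


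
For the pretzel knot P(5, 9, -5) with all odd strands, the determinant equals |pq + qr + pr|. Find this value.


Step 1: Compute pq + qr + pr.
pq = 5*9 = 45
qr = 9*(-5) = -45
pr = 5*(-5) = -25
pq + qr + pr = 45 + (-45) + (-25) = -25
Step 2: Take absolute value.
det(P(5,9,-5)) = |-25| = 25

25


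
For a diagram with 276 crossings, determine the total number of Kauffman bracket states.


Each crossing contributes 2 choices (A-smoothing or B-smoothing).
Total states = 2^276 = 121416805764108066932466369176469931665150427440758720078238275608681517825325531136

121416805764108066932466369176469931665150427440758720078238275608681517825325531136


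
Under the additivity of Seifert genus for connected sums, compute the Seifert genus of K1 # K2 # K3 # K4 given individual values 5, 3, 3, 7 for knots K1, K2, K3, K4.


The Seifert genus is additive under connected sum.
Seifert genus(K1 # K2 # K3 # K4) = (5) + (3) + (3) + (7)
= 18

18


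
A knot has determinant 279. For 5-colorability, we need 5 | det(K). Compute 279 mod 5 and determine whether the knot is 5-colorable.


Step 1: A knot is p-colorable if and only if p divides its determinant.
Step 2: Compute 279 mod 5.
279 = 55 * 5 + 4
Step 3: 279 mod 5 = 4
Step 4: The knot is 5-colorable: no

4


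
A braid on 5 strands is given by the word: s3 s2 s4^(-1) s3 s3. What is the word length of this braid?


The word length counts the number of generators (including inverses).
Listing each generator: s3, s2, s4^(-1), s3, s3
There are 5 generators in this braid word.

5


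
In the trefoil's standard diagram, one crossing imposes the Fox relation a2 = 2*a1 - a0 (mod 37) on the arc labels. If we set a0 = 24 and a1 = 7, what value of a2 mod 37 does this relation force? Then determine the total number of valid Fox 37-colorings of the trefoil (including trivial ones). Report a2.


Step 1: Apply the given crossing relation 2*a1 - a0 - a2 = 0 (mod 37).
  a2 = 2*a1 - a0 mod 37
  a2 = 2*7 - 24 mod 37
  a2 = 14 - 24 mod 37
  a2 = -10 mod 37 = 27
Step 2: The trefoil has determinant 3.
  Number of Fox p-colorings (p prime) is p^2 if p = 3, else p.
  Since 37 does not divide 3, only trivial (constant) colorings exist.
  (So the trial a0 = 24, a1 = 7 with a0 != a1 does NOT extend to a valid coloring of the whole trefoil: the other two crossing relations require 3*(a1 - a0) = 0 (mod 37), which fails.)
  Total colorings = 37
Step 3: a2 = 27, total Fox 37-colorings = 37

27


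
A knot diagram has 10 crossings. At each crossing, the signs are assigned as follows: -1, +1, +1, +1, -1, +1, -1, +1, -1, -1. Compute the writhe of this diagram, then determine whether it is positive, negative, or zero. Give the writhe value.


Step 1: Count positive crossings (+1).
Positive crossings: 5
Step 2: Count negative crossings (-1).
Negative crossings: 5
Step 3: Writhe = (positive) - (negative)
w = 5 - 5 = 0
Step 4: |w| = 0, and w is zero

0


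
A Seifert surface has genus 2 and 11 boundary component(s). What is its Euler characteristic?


chi = 2 - 2g - b
= 2 - 2*2 - 11
= 2 - 4 - 11 = -13

-13


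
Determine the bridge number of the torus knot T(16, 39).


The bridge number of T(p,q) is min(p,q).
min(16, 39) = 16

16


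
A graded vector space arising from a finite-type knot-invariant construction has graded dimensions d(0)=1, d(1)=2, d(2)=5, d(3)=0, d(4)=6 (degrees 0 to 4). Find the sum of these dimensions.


Total dimension = d(0) + d(1) + ... + d(4)
= 1 + 2 + 5 + 0 + 6
= 14

14


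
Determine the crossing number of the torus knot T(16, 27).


For a torus knot T(p, q) with gcd(p,q)=1,
the crossing number is min(p*(q-1), q*(p-1)).
p*(q-1) = 16*26 = 416
q*(p-1) = 27*15 = 405
min(416, 405) = 405

405


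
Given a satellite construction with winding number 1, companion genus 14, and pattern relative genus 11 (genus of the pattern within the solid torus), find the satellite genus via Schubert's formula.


Schubert: g(satellite) = g_rel(pattern) + |winding| * g(companion),
where g_rel(pattern) is the genus of the pattern relative to the solid torus.
= 11 + 1 * 14
= 11 + 14 = 25

25


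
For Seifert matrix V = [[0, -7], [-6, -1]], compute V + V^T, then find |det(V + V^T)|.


Step 1: Form V + V^T where V = [[0, -7], [-6, -1]]
  V^T = [[0, -6], [-7, -1]]
  V + V^T = [[0, -13], [-13, -2]]
Step 2: det(V + V^T) = 0*(-2) - (-13)*(-13)
  = 0 - 169 = -169
Step 3: Knot determinant = |det(V + V^T)| = |-169| = 169

169


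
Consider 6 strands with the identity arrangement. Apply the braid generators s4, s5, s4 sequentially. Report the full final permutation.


Starting with identity [1, 2, 3, 4, 5, 6].
Apply generators in sequence:
  After s4: [1, 2, 3, 5, 4, 6]
  After s5: [1, 2, 3, 5, 6, 4]
  After s4: [1, 2, 3, 6, 5, 4]
Final permutation: [1, 2, 3, 6, 5, 4]

[1, 2, 3, 6, 5, 4]


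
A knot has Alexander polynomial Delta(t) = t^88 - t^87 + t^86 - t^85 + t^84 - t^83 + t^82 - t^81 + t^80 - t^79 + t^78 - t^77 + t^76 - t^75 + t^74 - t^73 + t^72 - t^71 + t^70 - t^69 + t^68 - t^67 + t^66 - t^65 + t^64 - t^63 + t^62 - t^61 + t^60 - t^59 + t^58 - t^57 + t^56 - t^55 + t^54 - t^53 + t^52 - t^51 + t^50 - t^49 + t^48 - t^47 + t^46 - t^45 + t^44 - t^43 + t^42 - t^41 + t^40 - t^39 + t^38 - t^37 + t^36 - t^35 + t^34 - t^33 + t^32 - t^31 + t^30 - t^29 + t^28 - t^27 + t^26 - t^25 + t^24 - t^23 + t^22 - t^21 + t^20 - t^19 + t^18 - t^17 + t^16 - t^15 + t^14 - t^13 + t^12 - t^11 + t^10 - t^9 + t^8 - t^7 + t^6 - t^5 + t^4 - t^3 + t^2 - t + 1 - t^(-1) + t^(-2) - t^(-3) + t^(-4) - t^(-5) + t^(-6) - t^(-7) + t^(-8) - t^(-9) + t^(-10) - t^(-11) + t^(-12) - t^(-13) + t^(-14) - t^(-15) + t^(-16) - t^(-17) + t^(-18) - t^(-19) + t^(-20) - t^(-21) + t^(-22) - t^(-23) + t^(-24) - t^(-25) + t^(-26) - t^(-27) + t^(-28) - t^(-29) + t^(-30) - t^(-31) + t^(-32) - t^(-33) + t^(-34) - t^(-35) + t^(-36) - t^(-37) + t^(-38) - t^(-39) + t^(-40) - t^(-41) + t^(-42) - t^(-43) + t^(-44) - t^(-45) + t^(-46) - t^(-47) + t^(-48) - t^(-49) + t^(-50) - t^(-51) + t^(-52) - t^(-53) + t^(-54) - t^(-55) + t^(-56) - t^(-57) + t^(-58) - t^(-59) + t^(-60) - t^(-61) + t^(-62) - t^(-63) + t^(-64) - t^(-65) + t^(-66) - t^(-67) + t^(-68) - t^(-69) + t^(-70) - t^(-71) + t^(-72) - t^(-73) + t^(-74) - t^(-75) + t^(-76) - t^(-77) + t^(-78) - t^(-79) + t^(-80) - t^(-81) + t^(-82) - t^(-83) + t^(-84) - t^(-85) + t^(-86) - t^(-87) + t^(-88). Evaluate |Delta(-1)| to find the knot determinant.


Step 1: The polynomial has 177 terms with alternating signs, exponents from 88 down to -88.
Step 2: Substitute t = -1. The i-th term has coefficient (-1)^i and exponent (m-i),
  so its value is (-1)^i * (-1)^(m-i) = (-1)^m = 1 for every i.
Step 3: All 177 terms equal 1, so Delta(-1) = 177 * (1) = 177
Step 4: |Delta(-1)| = 177

177


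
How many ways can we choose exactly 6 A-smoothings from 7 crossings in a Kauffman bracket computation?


We choose which 6 of 7 crossings get A-smoothings.
C(7, 6) = 7! / (6! * 1!)
= 7

7


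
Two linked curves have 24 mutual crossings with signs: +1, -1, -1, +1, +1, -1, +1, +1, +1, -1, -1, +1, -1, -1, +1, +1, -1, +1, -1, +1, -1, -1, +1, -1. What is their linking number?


Step 1: Count positive crossings: 12
Step 2: Count negative crossings: 12
Step 3: Sum of signs = 12 - 12 = 0
Step 4: Linking number = sum/2 = 0/2 = 0

0


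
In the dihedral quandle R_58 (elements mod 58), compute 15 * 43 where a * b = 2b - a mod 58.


15 * 43 = 2*43 - 15 mod 58
= 86 - 15 mod 58
= 71 mod 58 = 13

13


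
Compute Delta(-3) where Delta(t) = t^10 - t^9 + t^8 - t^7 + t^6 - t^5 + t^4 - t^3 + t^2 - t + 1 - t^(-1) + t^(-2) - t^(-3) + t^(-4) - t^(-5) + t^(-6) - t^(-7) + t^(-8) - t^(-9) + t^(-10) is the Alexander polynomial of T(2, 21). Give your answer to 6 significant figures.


Substituting t = -3 into Delta(t) = t^10 - t^9 + t^8 - t^7 + t^6 - t^5 + t^4 - t^3 + t^2 - t + 1 - t^(-1) + t^(-2) - t^(-3) + t^(-4) - t^(-5) + t^(-6) - t^(-7) + t^(-8) - t^(-9) + t^(-10):
Term values: (59049) + (19683) + (6561) + (2187) + (729) + (243) + (81) + (27) + (9) + (3) + (1) + (0.333333) + (0.111111) + (0.037037) + (0.0123457) + (0.00411523) + (0.00137174) + (0.000457247) + (0.000152416) + (5.08053e-05) + (1.69351e-05)
Sum = 88573.49999
Rounded to 6 significant figures: 88573.5

88573.5


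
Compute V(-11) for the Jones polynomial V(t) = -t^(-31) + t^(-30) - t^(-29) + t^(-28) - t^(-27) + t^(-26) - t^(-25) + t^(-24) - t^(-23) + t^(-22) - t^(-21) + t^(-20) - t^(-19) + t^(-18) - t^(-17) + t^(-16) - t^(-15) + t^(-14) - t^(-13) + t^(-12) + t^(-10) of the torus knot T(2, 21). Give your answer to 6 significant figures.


Substituting t = -11 into V(t) = -t^(-31) + t^(-30) - t^(-29) + t^(-28) - t^(-27) + t^(-26) - t^(-25) + t^(-24) - t^(-23) + t^(-22) - t^(-21) + t^(-20) - t^(-19) + t^(-18) - t^(-17) + t^(-16) - t^(-15) + t^(-14) - t^(-13) + t^(-12) + t^(-10):
  (-)t^(-31) = 5.20987e-33
  (+)t^(-30) = 5.73086e-32
  (-)t^(-29) = 6.30394e-31
  (+)t^(-28) = 6.93433e-30
  (-)t^(-27) = 7.62777e-29
  (+)t^(-26) = 8.39055e-28
  (-)t^(-25) = 9.2296e-27
  (+)t^(-24) = 1.01526e-25
  (-)t^(-23) = 1.11678e-24
  (+)t^(-22) = 1.22846e-23
  (-)t^(-21) = 1.35131e-22
  (+)t^(-20) = 1.48644e-21
  (-)t^(-19) = 1.63508e-20
  (+)t^(-18) = 1.79859e-19
  (-)t^(-17) = 1.97845e-18
  (+)t^(-16) = 2.17629e-17
  (-)t^(-15) = 2.39392e-16
  (+)t^(-14) = 2.63331e-15
  (-)t^(-13) = 2.89664e-14
  (+)t^(-12) = 3.18631e-13
  (+)t^(-10) = 3.85543e-11
Sum = (5.20987e-33) + (5.73086e-32) + (6.30394e-31) + (6.93433e-30) + (7.62777e-29) + (8.39055e-28) + (9.2296e-27) + (1.01526e-25) + (1.11678e-24) + (1.22846e-23) + (1.35131e-22) + (1.48644e-21) + (1.63508e-20) + (1.79859e-19) + (1.97845e-18) + (2.17629e-17) + (2.39392e-16) + (2.63331e-15) + (2.89664e-14) + (3.18631e-13) + (3.85543e-11)
= 3.890482284e-11
Rounded to 6 significant figures: 3.89048e-11

3.89048e-11


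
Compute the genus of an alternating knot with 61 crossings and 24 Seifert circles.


For alternating knots, g = (c - s + 1)/2.
= (61 - 24 + 1)/2
= 38/2 = 19

19


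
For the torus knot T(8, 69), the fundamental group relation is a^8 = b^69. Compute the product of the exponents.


The relation is a^8 = b^69.
Product of exponents = 8 * 69
= 552

552


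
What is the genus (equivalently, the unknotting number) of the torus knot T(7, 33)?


For a torus knot T(p,q), both the unknotting number and genus equal (p-1)(q-1)/2.
= (7-1)(33-1)/2
= 6*32/2
= 192/2 = 96

96


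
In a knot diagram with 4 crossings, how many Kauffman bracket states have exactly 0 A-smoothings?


We choose which 0 of 4 crossings get A-smoothings.
C(4, 0) = 4! / (0! * 4!)
= 1

1


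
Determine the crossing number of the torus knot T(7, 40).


For a torus knot T(p, q) with gcd(p,q)=1,
the crossing number is min(p*(q-1), q*(p-1)).
p*(q-1) = 7*39 = 273
q*(p-1) = 40*6 = 240
min(273, 240) = 240

240


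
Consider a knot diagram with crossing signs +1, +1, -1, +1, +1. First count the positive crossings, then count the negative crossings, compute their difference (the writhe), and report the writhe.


Step 1: Count positive crossings (+1).
Positive crossings: 4
Step 2: Count negative crossings (-1).
Negative crossings: 1
Step 3: Writhe = (positive) - (negative)
w = 4 - 1 = 3
Step 4: |w| = 3, and w is positive

3


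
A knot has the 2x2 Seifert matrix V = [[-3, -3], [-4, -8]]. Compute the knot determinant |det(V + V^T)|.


Step 1: Form V + V^T where V = [[-3, -3], [-4, -8]]
  V^T = [[-3, -4], [-3, -8]]
  V + V^T = [[-6, -7], [-7, -16]]
Step 2: det(V + V^T) = (-6)*(-16) - (-7)*(-7)
  = 96 - 49 = 47
Step 3: Knot determinant = |det(V + V^T)| = |47| = 47

47


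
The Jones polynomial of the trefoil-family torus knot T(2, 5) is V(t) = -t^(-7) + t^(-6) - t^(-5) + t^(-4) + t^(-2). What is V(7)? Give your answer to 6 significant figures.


Substituting t = 7 into V(t) = -t^(-7) + t^(-6) - t^(-5) + t^(-4) + t^(-2):
  (-)t^(-7) = -1.21427e-06
  (+)t^(-6) = 8.49986e-06
  (-)t^(-5) = -5.9499e-05
  (+)t^(-4) = 0.000416493
  (+)t^(-2) = 0.0204082
Sum = (-1.21427e-06) + (8.49986e-06) + (-5.9499e-05) + (0.000416493) + (0.0204082)
= 0.02077244297
Rounded to 6 significant figures: 0.0207724

0.0207724


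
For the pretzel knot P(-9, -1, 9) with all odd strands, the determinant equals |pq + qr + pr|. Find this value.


Step 1: Compute pq + qr + pr.
pq = (-9)*(-1) = 9
qr = (-1)*9 = -9
pr = (-9)*9 = -81
pq + qr + pr = 9 + (-9) + (-81) = -81
Step 2: Take absolute value.
det(P(-9,-1,9)) = |-81| = 81

81


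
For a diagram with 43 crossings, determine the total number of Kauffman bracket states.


Each crossing contributes 2 choices (A-smoothing or B-smoothing).
Total states = 2^43 = 8796093022208

8796093022208


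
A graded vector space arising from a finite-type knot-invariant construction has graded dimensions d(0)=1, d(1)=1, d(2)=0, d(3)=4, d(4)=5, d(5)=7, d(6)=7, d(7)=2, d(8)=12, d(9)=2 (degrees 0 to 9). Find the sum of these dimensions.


Total dimension = d(0) + d(1) + ... + d(9)
= 1 + 1 + 0 + 4 + 5 + 7 + 7 + 2 + 12 + 2
= 41

41


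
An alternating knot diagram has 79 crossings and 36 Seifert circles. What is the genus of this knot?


For alternating knots, g = (c - s + 1)/2.
= (79 - 36 + 1)/2
= 44/2 = 22

22


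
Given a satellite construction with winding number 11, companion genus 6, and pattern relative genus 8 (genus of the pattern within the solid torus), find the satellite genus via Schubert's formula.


Schubert: g(satellite) = g_rel(pattern) + |winding| * g(companion),
where g_rel(pattern) is the genus of the pattern relative to the solid torus.
= 8 + 11 * 6
= 8 + 66 = 74

74


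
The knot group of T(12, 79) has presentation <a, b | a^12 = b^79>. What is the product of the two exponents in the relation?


The relation is a^12 = b^79.
Product of exponents = 12 * 79
= 948

948


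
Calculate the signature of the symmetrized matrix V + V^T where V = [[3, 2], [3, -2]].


Step 1: V + V^T = [[6, 5], [5, -4]]
Step 2: trace = 2, det = -49
Step 3: Discriminant = 2^2 - 4*(-49) = 200
Step 4: Eigenvalues: 8.07107, -6.07107
Step 5: Signature = (# positive eigenvalues) - (# negative eigenvalues) = 0

0


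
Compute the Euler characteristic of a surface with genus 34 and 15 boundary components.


chi = 2 - 2g - b
= 2 - 2*34 - 15
= 2 - 68 - 15 = -81

-81


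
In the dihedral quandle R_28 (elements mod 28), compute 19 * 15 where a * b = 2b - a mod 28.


19 * 15 = 2*15 - 19 mod 28
= 30 - 19 mod 28
= 11 mod 28 = 11

11


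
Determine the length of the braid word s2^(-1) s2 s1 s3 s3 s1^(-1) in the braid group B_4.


The word length counts the number of generators (including inverses).
Listing each generator: s2^(-1), s2, s1, s3, s3, s1^(-1)
There are 6 generators in this braid word.

6


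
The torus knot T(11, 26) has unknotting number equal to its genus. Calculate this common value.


For a torus knot T(p,q), both the unknotting number and genus equal (p-1)(q-1)/2.
= (11-1)(26-1)/2
= 10*25/2
= 250/2 = 125

125


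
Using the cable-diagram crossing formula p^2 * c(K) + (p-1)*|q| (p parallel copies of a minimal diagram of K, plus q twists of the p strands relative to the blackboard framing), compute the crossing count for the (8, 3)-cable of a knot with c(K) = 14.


Step 1: Each of the c(K) crossings of the companion diagram becomes p*p = p^2 crossings among the p parallel strands, and each of the |q| twists s_1 s_2 ... s_(p-1) adds (p-1) crossings.
  Crossings = p^2 * c(K) + (p-1)*|q|
Step 2: = 8^2 * 14 + (8-1)*3
Step 3: = 64*14 + 7*3
Step 4: = 896 + 21 = 917

917


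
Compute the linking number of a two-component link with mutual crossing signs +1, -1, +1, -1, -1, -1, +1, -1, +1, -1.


Step 1: Count positive crossings: 4
Step 2: Count negative crossings: 6
Step 3: Sum of signs = 4 - 6 = -2
Step 4: Linking number = sum/2 = -2/2 = -1

-1


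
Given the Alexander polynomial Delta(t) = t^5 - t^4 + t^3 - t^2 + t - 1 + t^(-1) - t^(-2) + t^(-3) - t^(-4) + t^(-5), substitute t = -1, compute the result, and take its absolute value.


Step 1: The polynomial has 11 terms with alternating signs, exponents from 5 down to -5.
Step 2: Substitute t = -1. The i-th term has coefficient (-1)^i and exponent (m-i),
  so its value is (-1)^i * (-1)^(m-i) = (-1)^m = -1 for every i.
Step 3: All 11 terms equal -1, so Delta(-1) = 11 * (-1) = -11
Step 4: |Delta(-1)| = 11

11


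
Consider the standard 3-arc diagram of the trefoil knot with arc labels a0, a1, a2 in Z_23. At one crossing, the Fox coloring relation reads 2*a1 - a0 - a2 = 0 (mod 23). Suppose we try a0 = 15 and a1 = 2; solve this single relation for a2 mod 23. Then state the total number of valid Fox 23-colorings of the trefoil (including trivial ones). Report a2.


Step 1: Apply the given crossing relation 2*a1 - a0 - a2 = 0 (mod 23).
  a2 = 2*a1 - a0 mod 23
  a2 = 2*2 - 15 mod 23
  a2 = 4 - 15 mod 23
  a2 = -11 mod 23 = 12
Step 2: The trefoil has determinant 3.
  Number of Fox p-colorings (p prime) is p^2 if p = 3, else p.
  Since 23 does not divide 3, only trivial (constant) colorings exist.
  (So the trial a0 = 15, a1 = 2 with a0 != a1 does NOT extend to a valid coloring of the whole trefoil: the other two crossing relations require 3*(a1 - a0) = 0 (mod 23), which fails.)
  Total colorings = 23
Step 3: a2 = 12, total Fox 23-colorings = 23

12


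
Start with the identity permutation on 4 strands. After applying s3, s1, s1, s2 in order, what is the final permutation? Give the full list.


Starting with identity [1, 2, 3, 4].
Apply generators in sequence:
  After s3: [1, 2, 4, 3]
  After s1: [2, 1, 4, 3]
  After s1: [1, 2, 4, 3]
  After s2: [1, 4, 2, 3]
Final permutation: [1, 4, 2, 3]

[1, 4, 2, 3]


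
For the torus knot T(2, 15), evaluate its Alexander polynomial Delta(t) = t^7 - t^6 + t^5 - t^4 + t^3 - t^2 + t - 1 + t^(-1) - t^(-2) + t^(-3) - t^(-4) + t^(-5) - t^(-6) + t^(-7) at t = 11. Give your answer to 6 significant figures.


Substituting t = 11 into Delta(t) = t^7 - t^6 + t^5 - t^4 + t^3 - t^2 + t - 1 + t^(-1) - t^(-2) + t^(-3) - t^(-4) + t^(-5) - t^(-6) + t^(-7):
Term values: (19487171) + (-1771561) + (161051) + (-14641) + (1331) + (-121) + (11) + (-1) + (0.0909091) + (-0.00826446) + (0.000751315) + (-6.83013e-05) + (6.20921e-06) + (-5.64474e-07) + (5.13158e-08)
Sum = 17863240.08
Rounded to 6 significant figures: 1.78632e+07

1.78632e+07


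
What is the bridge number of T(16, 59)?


The bridge number of T(p,q) is min(p,q).
min(16, 59) = 16

16


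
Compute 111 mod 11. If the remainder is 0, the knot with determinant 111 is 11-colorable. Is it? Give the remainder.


Step 1: A knot is p-colorable if and only if p divides its determinant.
Step 2: Compute 111 mod 11.
111 = 10 * 11 + 1
Step 3: 111 mod 11 = 1
Step 4: The knot is 11-colorable: no

1


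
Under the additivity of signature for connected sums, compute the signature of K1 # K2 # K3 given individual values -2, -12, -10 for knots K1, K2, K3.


The signature is additive under connected sum.
signature(K1 # K2 # K3) = (-2) + (-12) + (-10)
= -24

-24


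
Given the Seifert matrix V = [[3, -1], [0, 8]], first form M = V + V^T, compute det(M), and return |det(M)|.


Step 1: Form V + V^T where V = [[3, -1], [0, 8]]
  V^T = [[3, 0], [-1, 8]]
  V + V^T = [[6, -1], [-1, 16]]
Step 2: det(V + V^T) = 6*16 - (-1)*(-1)
  = 96 - 1 = 95
Step 3: Knot determinant = |det(V + V^T)| = |95| = 95

95


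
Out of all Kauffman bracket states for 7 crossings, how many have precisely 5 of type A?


We choose which 5 of 7 crossings get A-smoothings.
C(7, 5) = 7! / (5! * 2!)
= 21

21


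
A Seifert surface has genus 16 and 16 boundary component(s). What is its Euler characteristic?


chi = 2 - 2g - b
= 2 - 2*16 - 16
= 2 - 32 - 16 = -46

-46


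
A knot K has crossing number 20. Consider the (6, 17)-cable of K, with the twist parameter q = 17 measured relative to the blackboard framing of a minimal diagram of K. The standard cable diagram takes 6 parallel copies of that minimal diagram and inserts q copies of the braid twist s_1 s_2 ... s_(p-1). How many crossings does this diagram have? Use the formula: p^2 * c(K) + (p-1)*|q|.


Step 1: Each of the c(K) crossings of the companion diagram becomes p*p = p^2 crossings among the p parallel strands, and each of the |q| twists s_1 s_2 ... s_(p-1) adds (p-1) crossings.
  Crossings = p^2 * c(K) + (p-1)*|q|
Step 2: = 6^2 * 20 + (6-1)*17
Step 3: = 36*20 + 5*17
Step 4: = 720 + 85 = 805

805


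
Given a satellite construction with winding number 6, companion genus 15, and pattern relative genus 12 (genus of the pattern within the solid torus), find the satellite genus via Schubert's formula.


Schubert: g(satellite) = g_rel(pattern) + |winding| * g(companion),
where g_rel(pattern) is the genus of the pattern relative to the solid torus.
= 12 + 6 * 15
= 12 + 90 = 102

102


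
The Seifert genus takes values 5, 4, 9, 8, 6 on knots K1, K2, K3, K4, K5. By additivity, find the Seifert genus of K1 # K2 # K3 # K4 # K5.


The Seifert genus is additive under connected sum.
Seifert genus(K1 # K2 # K3 # K4 # K5) = (5) + (4) + (9) + (8) + (6)
= 32

32


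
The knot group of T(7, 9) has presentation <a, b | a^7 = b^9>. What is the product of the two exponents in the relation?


The relation is a^7 = b^9.
Product of exponents = 7 * 9
= 63

63


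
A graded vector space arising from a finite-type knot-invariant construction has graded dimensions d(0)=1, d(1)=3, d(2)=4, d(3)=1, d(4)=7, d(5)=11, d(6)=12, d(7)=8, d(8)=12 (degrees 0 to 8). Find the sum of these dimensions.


Total dimension = d(0) + d(1) + ... + d(8)
= 1 + 3 + 4 + 1 + 7 + 11 + 12 + 8 + 12
= 59

59


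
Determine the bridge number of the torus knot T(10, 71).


The bridge number of T(p,q) is min(p,q).
min(10, 71) = 10

10


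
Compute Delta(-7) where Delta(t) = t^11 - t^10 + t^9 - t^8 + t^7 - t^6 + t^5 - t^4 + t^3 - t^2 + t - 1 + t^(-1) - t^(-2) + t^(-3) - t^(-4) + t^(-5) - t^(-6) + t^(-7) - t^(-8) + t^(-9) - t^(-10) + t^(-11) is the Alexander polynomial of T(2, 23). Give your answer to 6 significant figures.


Substituting t = -7 into Delta(t) = t^11 - t^10 + t^9 - t^8 + t^7 - t^6 + t^5 - t^4 + t^3 - t^2 + t - 1 + t^(-1) - t^(-2) + t^(-3) - t^(-4) + t^(-5) - t^(-6) + t^(-7) - t^(-8) + t^(-9) - t^(-10) + t^(-11):
Term values: (-1977326743) + (-282475249) + (-40353607) + (-5764801) + (-823543) + (-117649) + (-16807) + (-2401) + (-343) + (-49) + (-7) + (-1) + (-0.142857) + (-0.0204082) + (-0.00291545) + (-0.000416493) + (-5.9499e-05) + (-8.49986e-06) + (-1.21427e-06) + (-1.73467e-07) + (-2.47809e-08) + (-3.54013e-09) + (-5.05733e-10)
Sum = -2306881200
Rounded to 6 significant figures: -2.30688e+09

-2.30688e+09


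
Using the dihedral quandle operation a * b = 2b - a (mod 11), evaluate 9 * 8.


9 * 8 = 2*8 - 9 mod 11
= 16 - 9 mod 11
= 7 mod 11 = 7

7


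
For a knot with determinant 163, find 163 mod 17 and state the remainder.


Step 1: A knot is p-colorable if and only if p divides its determinant.
Step 2: Compute 163 mod 17.
163 = 9 * 17 + 10
Step 3: 163 mod 17 = 10
Step 4: The knot is 17-colorable: no

10


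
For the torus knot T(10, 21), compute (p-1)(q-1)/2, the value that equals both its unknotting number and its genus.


For a torus knot T(p,q), both the unknotting number and genus equal (p-1)(q-1)/2.
= (10-1)(21-1)/2
= 9*20/2
= 180/2 = 90

90


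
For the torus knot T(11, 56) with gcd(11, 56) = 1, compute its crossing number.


For a torus knot T(p, q) with gcd(p,q)=1,
the crossing number is min(p*(q-1), q*(p-1)).
p*(q-1) = 11*55 = 605
q*(p-1) = 56*10 = 560
min(605, 560) = 560

560


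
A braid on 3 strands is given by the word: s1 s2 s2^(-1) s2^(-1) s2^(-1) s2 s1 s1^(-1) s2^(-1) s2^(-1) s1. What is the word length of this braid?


The word length counts the number of generators (including inverses).
Listing each generator: s1, s2, s2^(-1), s2^(-1), s2^(-1), s2, s1, s1^(-1), s2^(-1), s2^(-1), s1
There are 11 generators in this braid word.

11


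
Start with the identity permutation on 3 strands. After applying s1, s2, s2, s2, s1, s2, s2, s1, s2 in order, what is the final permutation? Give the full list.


Starting with identity [1, 2, 3].
Apply generators in sequence:
  After s1: [2, 1, 3]
  After s2: [2, 3, 1]
  After s2: [2, 1, 3]
  After s2: [2, 3, 1]
  After s1: [3, 2, 1]
  After s2: [3, 1, 2]
  After s2: [3, 2, 1]
  After s1: [2, 3, 1]
  After s2: [2, 1, 3]
Final permutation: [2, 1, 3]

[2, 1, 3]


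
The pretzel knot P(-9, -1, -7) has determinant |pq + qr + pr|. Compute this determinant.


Step 1: Compute pq + qr + pr.
pq = (-9)*(-1) = 9
qr = (-1)*(-7) = 7
pr = (-9)*(-7) = 63
pq + qr + pr = 9 + 7 + 63 = 79
Step 2: Take absolute value.
det(P(-9,-1,-7)) = |79| = 79

79


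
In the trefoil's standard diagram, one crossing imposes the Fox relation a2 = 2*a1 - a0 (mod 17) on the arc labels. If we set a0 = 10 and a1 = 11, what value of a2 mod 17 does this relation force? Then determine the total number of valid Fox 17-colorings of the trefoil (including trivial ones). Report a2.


Step 1: Apply the given crossing relation 2*a1 - a0 - a2 = 0 (mod 17).
  a2 = 2*a1 - a0 mod 17
  a2 = 2*11 - 10 mod 17
  a2 = 22 - 10 mod 17
  a2 = 12 mod 17 = 12
Step 2: The trefoil has determinant 3.
  Number of Fox p-colorings (p prime) is p^2 if p = 3, else p.
  Since 17 does not divide 3, only trivial (constant) colorings exist.
  (So the trial a0 = 10, a1 = 11 with a0 != a1 does NOT extend to a valid coloring of the whole trefoil: the other two crossing relations require 3*(a1 - a0) = 0 (mod 17), which fails.)
  Total colorings = 17
Step 3: a2 = 12, total Fox 17-colorings = 17

12


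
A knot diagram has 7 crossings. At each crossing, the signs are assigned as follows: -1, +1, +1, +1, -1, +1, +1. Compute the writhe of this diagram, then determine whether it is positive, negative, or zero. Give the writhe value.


Step 1: Count positive crossings (+1).
Positive crossings: 5
Step 2: Count negative crossings (-1).
Negative crossings: 2
Step 3: Writhe = (positive) - (negative)
w = 5 - 2 = 3
Step 4: |w| = 3, and w is positive

3


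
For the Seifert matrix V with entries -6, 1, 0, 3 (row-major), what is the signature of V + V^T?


Step 1: V + V^T = [[-12, 1], [1, 6]]
Step 2: trace = -6, det = -73
Step 3: Discriminant = (-6)^2 - 4*(-73) = 328
Step 4: Eigenvalues: 6.05539, -12.0554
Step 5: Signature = (# positive eigenvalues) - (# negative eigenvalues) = 0

0


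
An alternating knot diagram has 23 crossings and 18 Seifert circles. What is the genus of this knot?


For alternating knots, g = (c - s + 1)/2.
= (23 - 18 + 1)/2
= 6/2 = 3

3


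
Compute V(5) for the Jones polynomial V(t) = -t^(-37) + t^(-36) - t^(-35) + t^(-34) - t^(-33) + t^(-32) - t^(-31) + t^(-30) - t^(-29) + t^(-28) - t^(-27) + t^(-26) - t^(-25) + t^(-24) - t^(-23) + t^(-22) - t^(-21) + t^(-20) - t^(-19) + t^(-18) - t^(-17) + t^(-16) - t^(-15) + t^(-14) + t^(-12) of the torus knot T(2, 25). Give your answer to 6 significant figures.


Substituting t = 5 into V(t) = -t^(-37) + t^(-36) - t^(-35) + t^(-34) - t^(-33) + t^(-32) - t^(-31) + t^(-30) - t^(-29) + t^(-28) - t^(-27) + t^(-26) - t^(-25) + t^(-24) - t^(-23) + t^(-22) - t^(-21) + t^(-20) - t^(-19) + t^(-18) - t^(-17) + t^(-16) - t^(-15) + t^(-14) + t^(-12):
  (-)t^(-37) = -1.37439e-26
  (+)t^(-36) = 6.87195e-26
  (-)t^(-35) = -3.43597e-25
  (+)t^(-34) = 1.71799e-24
  (-)t^(-33) = -8.58993e-24
  (+)t^(-32) = 4.29497e-23
  (-)t^(-31) = -2.14748e-22
  (+)t^(-30) = 1.07374e-21
  (-)t^(-29) = -5.36871e-21
  (+)t^(-28) = 2.68435e-20
  (-)t^(-27) = -1.34218e-19
  (+)t^(-26) = 6.71089e-19
  (-)t^(-25) = -3.35544e-18
  (+)t^(-24) = 1.67772e-17
  (-)t^(-23) = -8.38861e-17
  (+)t^(-22) = 4.1943e-16
  (-)t^(-21) = -2.09715e-15
  (+)t^(-20) = 1.04858e-14
  (-)t^(-19) = -5.24288e-14
  (+)t^(-18) = 2.62144e-13
  (-)t^(-17) = -1.31072e-12
  (+)t^(-16) = 6.5536e-12
  (-)t^(-15) = -3.2768e-11
  (+)t^(-14) = 1.6384e-10
  (+)t^(-12) = 4.096e-09
Sum = (-1.37439e-26) + (6.87195e-26) + (-3.43597e-25) + (1.71799e-24) + (-8.58993e-24) + (4.29497e-23) + (-2.14748e-22) + (1.07374e-21) + (-5.36871e-21) + (2.68435e-20) + (-1.34218e-19) + (6.71089e-19) + (-3.35544e-18) + (1.67772e-17) + (-8.38861e-17) + (4.1943e-16) + (-2.09715e-15) + (1.04858e-14) + (-5.24288e-14) + (2.62144e-13) + (-1.31072e-12) + (6.5536e-12) + (-3.2768e-11) + (1.6384e-10) + (4.096e-09)
= 4.232533333e-09
Rounded to 6 significant figures: 4.23253e-09

4.23253e-09
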